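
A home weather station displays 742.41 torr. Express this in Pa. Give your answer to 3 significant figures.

1 mmHg = 133.322 Pa, so 742.41 × 133.322 = 99000 Pa.

99000 Pa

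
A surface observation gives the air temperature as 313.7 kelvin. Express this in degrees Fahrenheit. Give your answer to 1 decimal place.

First to °C: 40.55 °C.
Then to °F: 105.0 °F.

105.0 °F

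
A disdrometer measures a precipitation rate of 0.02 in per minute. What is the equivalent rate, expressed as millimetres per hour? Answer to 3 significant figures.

0.02 in/minute × 25.4 mm/in × 60 minute/hour = 30.5 mm/hour.

30.5 mm/hour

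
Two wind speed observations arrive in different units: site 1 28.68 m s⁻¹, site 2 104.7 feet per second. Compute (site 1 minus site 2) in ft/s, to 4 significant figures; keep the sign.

-10.61 ft/s

site 1: 28.68 m/s = 94.0945 ft/s.
Difference: 94.0945 − 104.7000 = -10.61 ft/s.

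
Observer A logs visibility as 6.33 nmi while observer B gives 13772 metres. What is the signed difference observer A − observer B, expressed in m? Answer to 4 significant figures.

-2049 m

observer A: 6.33 nmi = 11723.16 m.
Difference: 11723.16 − 13772.00 = -2049 m.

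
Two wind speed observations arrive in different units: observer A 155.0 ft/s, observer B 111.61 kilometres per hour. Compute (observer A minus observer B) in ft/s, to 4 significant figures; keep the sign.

53.28 ft/s

observer B: 111.61 km/h = 101.7152 ft/s.
Difference: 155.0000 − 101.7152 = 53.28 ft/s.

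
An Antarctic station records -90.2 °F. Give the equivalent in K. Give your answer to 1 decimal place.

First to °C: -67.89 °C.
Then to K: 205.3 K.

205.3 K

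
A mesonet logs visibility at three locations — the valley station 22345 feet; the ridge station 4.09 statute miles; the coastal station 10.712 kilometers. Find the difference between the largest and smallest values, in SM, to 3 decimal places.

the valley station: 22345 ft = 4.23201 SM.
the coastal station: 10.712 km = 6.65613 SM.
Spread: 6.65613 − 4.09000 = 2.566 SM.

2.566 SM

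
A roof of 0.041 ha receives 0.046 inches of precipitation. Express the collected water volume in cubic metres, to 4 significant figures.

Depth: 0.046 in × 25.4 = 1.1684 mm.
Area: 0.041 ha = 410 m².
1 mm over 1 m² is 1 L, so volume = 1.1684 × 410 = 479.044 L = 0.4790 m³.

0.4790 cubic metres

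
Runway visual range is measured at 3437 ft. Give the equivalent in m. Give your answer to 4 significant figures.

1 ft = 0.3048 m, so 3437 × 0.3048 = 1048 m.

1048 m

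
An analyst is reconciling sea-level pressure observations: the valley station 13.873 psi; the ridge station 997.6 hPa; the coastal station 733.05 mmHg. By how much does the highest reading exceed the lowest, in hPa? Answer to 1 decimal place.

41.1 hPa

the valley station: 13.873 psi = 956.510 hPa.
the coastal station: 733.05 mmHg = 977.320 hPa.
Spread: 997.600 − 956.510 = 41.1 hPa.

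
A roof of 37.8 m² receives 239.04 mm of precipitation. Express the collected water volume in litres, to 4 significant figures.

9036 litres

1 mm over 1 m² is 1 L, so volume = 239.04 × 37.8 = 9035.712 L ≈ 9036 L.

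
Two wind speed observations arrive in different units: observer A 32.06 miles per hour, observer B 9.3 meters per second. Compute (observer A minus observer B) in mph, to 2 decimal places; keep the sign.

11.26 mph

observer B: 9.3 m/s = 20.8035 mph.
Difference: 32.0600 − 20.8035 = 11.26 mph.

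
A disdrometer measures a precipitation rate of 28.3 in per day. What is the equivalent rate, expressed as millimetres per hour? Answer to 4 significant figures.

28.3 in/day × 25.4 mm/in × 0.0416667 day/hour = 29.95 mm/hour.

29.95 mm/hour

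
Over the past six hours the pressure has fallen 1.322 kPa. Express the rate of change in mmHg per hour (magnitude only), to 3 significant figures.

1.322 kPa / 6 h × 7.50062 mmHg/kPa = 1.65 mmHg/h.

1.65 mmHg per hour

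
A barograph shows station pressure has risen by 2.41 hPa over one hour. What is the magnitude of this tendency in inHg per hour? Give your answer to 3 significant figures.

0.0712 inHg per hour

2.41 hPa / 1 h × 0.02953 inHg/hPa = 0.0712 inHg/h.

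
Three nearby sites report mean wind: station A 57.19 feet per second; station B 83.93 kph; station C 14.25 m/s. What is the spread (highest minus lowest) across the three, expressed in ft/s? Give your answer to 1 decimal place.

29.7 ft/s

station B: 83.93 km/h = 76.489 ft/s.
station C: 14.25 m/s = 46.752 ft/s.
Spread: 76.489 − 46.752 = 29.7 ft/s.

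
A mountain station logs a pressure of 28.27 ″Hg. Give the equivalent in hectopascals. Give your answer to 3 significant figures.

1 inHg = 33.8639 hPa, so 28.27 × 33.8639 = 957 hPa.

957 hPa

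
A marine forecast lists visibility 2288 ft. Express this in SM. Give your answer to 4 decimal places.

0.4333 SM

1 ft = 0.000189394 SM, so 2288 × 0.000189394 = 0.4333 SM.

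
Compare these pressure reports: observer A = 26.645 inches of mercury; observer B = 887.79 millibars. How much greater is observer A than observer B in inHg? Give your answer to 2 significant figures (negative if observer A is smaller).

observer B: 887.79 mb = 26.2164 inHg.
Difference: 26.6450 − 26.2164 = 0.43 inHg.

0.43 inHg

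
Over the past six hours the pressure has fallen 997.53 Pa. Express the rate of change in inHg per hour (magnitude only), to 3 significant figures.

997.53 Pa / 6 h × 0.0002953 inHg/Pa = 0.0491 inHg/h.

0.0491 inHg per hour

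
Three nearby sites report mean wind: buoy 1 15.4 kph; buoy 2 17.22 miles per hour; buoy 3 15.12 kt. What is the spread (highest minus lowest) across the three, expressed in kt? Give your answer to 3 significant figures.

6.80 kt

buoy 1: 15.4 km/h = 8.3153 kt.
buoy 2: 17.22 mph = 14.9638 kt.
Spread: 15.1200 − 8.3153 = 6.80 kt.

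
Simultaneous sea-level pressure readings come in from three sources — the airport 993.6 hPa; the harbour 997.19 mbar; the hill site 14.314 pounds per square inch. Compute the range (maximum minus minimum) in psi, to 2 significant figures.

0.15 psi

the airport: 993.6 hPa = 14.4109 psi.
the harbour: 997.19 mb = 14.4630 psi.
Spread: 14.4630 − 14.3140 = 0.15 psi.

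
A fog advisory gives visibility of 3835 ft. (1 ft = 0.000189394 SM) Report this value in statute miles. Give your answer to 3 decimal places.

0.726 SM

1 ft = 0.000189394 SM, so 3835 × 0.000189394 = 0.726 SM.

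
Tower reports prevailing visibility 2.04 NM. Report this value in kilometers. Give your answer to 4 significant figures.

1 nmi = 1.852 km, so 2.04 × 1.852 = 3.778 km.

3.778 km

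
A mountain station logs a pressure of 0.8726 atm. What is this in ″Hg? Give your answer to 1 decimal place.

26.1 inHg

1 atm = 29.9213 inHg, so 0.8726 × 29.9213 = 26.1 inHg.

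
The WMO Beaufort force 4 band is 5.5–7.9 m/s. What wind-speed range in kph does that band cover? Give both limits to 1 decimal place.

5.5–7.9 m/s × 3.6 = 19.8–28.4 km/h.

19.8 to 28.4 km/h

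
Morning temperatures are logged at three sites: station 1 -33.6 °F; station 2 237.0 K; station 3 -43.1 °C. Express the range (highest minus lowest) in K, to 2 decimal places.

station 1: -33.6 °F = -36.444 °C.
station 2: 237.0 K = -36.150 °C.
Spread: (-36.150) − (-43.100) = 6.950 °C.

6.95 K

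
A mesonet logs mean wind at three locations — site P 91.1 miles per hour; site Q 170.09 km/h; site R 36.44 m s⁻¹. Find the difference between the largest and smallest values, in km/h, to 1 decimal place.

site P: 91.1 mph = 146.611 km/h.
site R: 36.44 m/s = 131.184 km/h.
Spread: 170.090 − 131.184 = 38.9 km/h.

38.9 km/h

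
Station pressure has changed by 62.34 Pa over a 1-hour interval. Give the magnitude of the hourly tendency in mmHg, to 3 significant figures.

0.468 mmHg per hour

62.34 Pa / 1 h × 0.00750062 mmHg/Pa = 0.468 mmHg/h.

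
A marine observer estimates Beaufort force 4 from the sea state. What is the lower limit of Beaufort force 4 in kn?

Beaufort 4 (moderate breeze) spans 11–16 knots.

11 kt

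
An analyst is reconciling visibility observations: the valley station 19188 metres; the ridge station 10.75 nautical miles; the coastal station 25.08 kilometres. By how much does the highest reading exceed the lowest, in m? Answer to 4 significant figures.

the ridge station: 10.75 nmi = 19909.00 m.
the coastal station: 25.08 km = 25080.00 m.
Spread: 25080.00 − 19188.00 = 5892 m.

5892 m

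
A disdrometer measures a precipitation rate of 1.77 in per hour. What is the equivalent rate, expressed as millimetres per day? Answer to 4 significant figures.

1079 mm/day

1.77 in/hour × 25.4 mm/in × 24 hour/day = 1079 mm/day.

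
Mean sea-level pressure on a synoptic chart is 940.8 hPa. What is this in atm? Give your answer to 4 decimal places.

0.9285 atm

1 hPa = 0.000986923 atm, so 940.8 × 0.000986923 = 0.9285 atm.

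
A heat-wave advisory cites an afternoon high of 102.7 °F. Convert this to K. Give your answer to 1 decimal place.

312.4 K

First to °C: 39.28 °C.
Then to K: 312.4 K.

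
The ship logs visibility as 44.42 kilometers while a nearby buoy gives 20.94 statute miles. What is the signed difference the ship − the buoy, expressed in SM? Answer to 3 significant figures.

6.66 SM

the ship: 44.42 km = 27.6013 SM.
Difference: 27.6013 − 20.9400 = 6.66 SM.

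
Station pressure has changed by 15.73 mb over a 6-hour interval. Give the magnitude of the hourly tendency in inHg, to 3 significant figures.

0.0774 inHg per hour

15.73 mb / 6 h × 0.02953 inHg/mb = 0.0774 inHg/h.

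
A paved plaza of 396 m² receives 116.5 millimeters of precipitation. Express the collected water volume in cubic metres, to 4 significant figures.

46.13 cubic metres

1 mm over 1 m² is 1 L, so volume = 116.5 × 396 = 46134 L = 46.13 m³.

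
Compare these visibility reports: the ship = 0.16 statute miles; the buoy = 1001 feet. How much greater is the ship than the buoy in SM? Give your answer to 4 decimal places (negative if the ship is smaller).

-0.0296 SM

the buoy: 1001 ft = 0.189583 SM.
Difference: 0.160000 − 0.189583 = -0.0296 SM.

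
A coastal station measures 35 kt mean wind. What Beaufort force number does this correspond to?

Beaufort force 8

35 kt lies in the Beaufort 8 band (gale, 34–40 kt).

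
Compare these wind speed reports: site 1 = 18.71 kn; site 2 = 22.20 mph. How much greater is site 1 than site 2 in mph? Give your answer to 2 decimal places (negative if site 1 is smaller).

site 1: 18.71 kt = 21.5311 mph.
Difference: 21.5311 − 22.2000 = -0.67 mph.

-0.67 mph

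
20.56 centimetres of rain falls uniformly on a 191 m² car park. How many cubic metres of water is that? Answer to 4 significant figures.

Depth: 20.56 cm × 10 = 205.6 mm.
1 mm over 1 m² is 1 L, so volume = 205.6 × 191 = 39269.6 L = 39.27 m³.

39.27 cubic metres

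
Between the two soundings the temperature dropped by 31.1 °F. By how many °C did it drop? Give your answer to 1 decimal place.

17.3 °C

Converting a difference, only the 9/5 scale factor applies: Δ°C = 31.1 × 0.5556 = 17.3 °C.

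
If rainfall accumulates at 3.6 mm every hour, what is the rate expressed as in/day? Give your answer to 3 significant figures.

3.6 mm/hour × 0.0393701 in/mm × 24 hour/day = 3.40 in/day.

3.40 in/day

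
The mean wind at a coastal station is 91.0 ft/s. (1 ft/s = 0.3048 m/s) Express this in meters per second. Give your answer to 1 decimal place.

27.7 m/s

1 ft/s = 0.3048 m/s, so 91.0 × 0.3048 = 27.7 m/s.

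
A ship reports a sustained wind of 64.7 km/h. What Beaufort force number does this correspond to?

64.7 km/h = 18.0 m/s, which is Beaufort 8 (gale, 17.2–20.7 m/s).

Beaufort force 8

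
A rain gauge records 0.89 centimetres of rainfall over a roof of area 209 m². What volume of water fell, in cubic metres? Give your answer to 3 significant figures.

1.86 cubic metres

Depth: 0.89 cm × 10 = 8.9 mm.
1 mm over 1 m² is 1 L, so volume = 8.9 × 209 = 1860.1 L = 1.86 m³.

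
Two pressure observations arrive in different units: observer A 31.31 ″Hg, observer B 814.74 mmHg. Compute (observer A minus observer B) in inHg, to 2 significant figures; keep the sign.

observer B: 814.74 mmHg = 32.0764 inHg.
Difference: 31.3100 − 32.0764 = -0.77 inHg.

-0.77 inHg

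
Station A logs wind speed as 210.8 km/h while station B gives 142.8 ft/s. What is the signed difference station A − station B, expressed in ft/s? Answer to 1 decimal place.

station A: 210.8 km/h = 192.111 ft/s.
Difference: 192.111 − 142.800 = 49.3 ft/s.

49.3 ft/s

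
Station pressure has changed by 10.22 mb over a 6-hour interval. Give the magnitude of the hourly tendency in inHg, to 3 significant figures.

0.0503 inHg per hour

10.22 mb / 6 h × 0.02953 inHg/mb = 0.0503 inHg/h.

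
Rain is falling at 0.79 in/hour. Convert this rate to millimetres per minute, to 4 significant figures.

0.3344 mm/minute

0.79 in/hour × 25.4 mm/in × 0.0166667 hour/minute = 0.3344 mm/minute.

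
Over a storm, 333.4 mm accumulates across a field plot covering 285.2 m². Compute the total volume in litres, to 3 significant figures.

95100 litres

1 mm over 1 m² is 1 L, so volume = 333.4 × 285.2 = 95085.68 L ≈ 95100 L.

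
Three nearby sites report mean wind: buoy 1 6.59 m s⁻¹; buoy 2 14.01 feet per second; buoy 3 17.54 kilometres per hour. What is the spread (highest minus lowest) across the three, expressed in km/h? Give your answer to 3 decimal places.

8.351 km/h

buoy 1: 6.59 m/s = 23.72400 km/h.
buoy 2: 14.01 ft/s = 15.37289 km/h.
Spread: 23.72400 − 15.37289 = 8.351 km/h.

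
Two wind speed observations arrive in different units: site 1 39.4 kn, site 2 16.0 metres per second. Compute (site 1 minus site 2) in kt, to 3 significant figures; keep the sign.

site 2: 16.0 m/s = 31.1015 kt.
Difference: 39.4000 − 31.1015 = 8.30 kt.

8.30 kt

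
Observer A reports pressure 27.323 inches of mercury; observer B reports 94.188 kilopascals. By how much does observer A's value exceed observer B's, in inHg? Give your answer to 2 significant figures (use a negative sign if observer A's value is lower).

-0.49 inHg

observer B: 94.188 kPa = 27.8137 inHg.
Difference: 27.3230 − 27.8137 = -0.49 inHg.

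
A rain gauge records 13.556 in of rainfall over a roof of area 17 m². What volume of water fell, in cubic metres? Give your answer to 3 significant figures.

5.85 cubic metres

Depth: 13.556 in × 25.4 = 344.3224 mm.
1 mm over 1 m² is 1 L, so volume = 344.3224 × 17 = 5853.4808 L = 5.85 m³.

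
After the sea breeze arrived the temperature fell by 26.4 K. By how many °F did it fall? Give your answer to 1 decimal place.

47.5 °F

A change of 1 °C equals a change of 1.8 °F: Δ°F = 26.4 × 1.8 = 47.5 °F.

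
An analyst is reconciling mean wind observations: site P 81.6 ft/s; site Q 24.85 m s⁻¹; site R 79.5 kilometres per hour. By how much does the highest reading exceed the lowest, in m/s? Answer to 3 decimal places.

site P: 81.6 ft/s = 24.87168 m/s.
site R: 79.5 km/h = 22.08333 m/s.
Spread: 24.87168 − 22.08333 = 2.788 m/s.

2.788 m/s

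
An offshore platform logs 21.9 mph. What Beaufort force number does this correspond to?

21.9 mph = 9.8 m/s, which is Beaufort 5 (fresh breeze, 8.0–10.7 m/s).

Beaufort force 5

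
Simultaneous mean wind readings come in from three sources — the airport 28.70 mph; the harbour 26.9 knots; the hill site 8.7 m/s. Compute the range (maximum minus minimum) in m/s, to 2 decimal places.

the airport: 28.70 mph = 12.8300 m/s.
the harbour: 26.9 kt = 13.8386 m/s.
Spread: 13.8386 − 8.7000 = 5.14 m/s.

5.14 m/s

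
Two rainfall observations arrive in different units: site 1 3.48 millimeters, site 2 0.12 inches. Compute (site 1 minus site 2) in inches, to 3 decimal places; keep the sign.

0.017 in

site 1: 3.48 mm = 0.13701 in.
Difference: 0.13701 − 0.12000 = 0.017 in.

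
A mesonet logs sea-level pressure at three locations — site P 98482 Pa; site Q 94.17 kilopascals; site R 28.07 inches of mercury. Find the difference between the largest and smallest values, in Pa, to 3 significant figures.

site Q: 94.17 kPa = 94170.00 Pa.
site R: 28.07 inHg = 95055.94 Pa.
Spread: 98482.00 − 94170.00 = 4310 Pa.

4310 Pa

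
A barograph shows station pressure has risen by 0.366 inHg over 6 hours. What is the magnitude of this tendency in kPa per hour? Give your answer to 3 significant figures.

0.366 inHg / 6 h × 3.38639 kPa/inHg = 0.207 kPa/h.

0.207 kPa per hour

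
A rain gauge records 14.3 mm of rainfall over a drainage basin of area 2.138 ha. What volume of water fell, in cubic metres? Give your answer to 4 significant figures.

Area: 2.138 ha = 21380 m².
1 mm over 1 m² is 1 L, so volume = 14.3 × 21380 = 305734 L = 305.7 m³.

305.7 cubic metres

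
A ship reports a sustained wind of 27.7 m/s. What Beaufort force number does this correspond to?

27.7 m/s lies in the Beaufort 10 band (storm, 24.5–28.4 m/s).

Beaufort force 10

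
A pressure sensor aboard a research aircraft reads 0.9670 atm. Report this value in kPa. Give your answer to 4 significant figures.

97.98 kPa

1 atm = 101.325 kPa, so 0.9670 × 101.325 = 97.98 kPa.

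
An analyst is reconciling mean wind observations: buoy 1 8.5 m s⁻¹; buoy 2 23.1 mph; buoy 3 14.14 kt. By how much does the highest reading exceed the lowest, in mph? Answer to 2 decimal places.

6.83 mph

buoy 1: 8.5 m/s = 19.0140 mph.
buoy 3: 14.14 kt = 16.2720 mph.
Spread: 23.1000 − 16.2720 = 6.83 mph.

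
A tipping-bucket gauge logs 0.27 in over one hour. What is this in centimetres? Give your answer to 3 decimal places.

1 in = 2.54 cm, so 0.27 × 2.54 = 0.686 cm.

0.686 cm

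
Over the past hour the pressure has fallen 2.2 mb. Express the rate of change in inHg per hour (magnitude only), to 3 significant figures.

2.2 mb / 1 h × 0.02953 inHg/mb = 0.0650 inHg/h.

0.0650 inHg per hour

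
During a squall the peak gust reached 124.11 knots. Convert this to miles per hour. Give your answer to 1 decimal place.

142.8 mph

1 kt = 1.15078 mph, so 124.11 × 1.15078 = 142.8 mph.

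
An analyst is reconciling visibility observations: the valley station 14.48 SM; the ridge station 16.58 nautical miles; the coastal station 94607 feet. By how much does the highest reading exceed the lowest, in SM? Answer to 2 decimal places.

the ridge station: 16.58 nmi = 19.0799 SM.
the coastal station: 94607 ft = 17.9180 SM.
Spread: 19.0799 − 14.4800 = 4.60 SM.

4.60 SM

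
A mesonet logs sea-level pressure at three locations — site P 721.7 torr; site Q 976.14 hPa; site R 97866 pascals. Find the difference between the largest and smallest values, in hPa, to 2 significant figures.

site P: 721.7 mmHg = 962.19 hPa.
site R: 97866 Pa = 978.66 hPa.
Spread: 978.66 − 962.19 = 16 hPa.

16 hPa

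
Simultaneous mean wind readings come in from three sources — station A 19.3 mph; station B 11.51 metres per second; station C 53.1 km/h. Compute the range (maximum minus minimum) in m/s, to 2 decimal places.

6.12 m/s

station A: 19.3 mph = 8.6279 m/s.
station C: 53.1 km/h = 14.7500 m/s.
Spread: 14.7500 − 8.6279 = 6.12 m/s.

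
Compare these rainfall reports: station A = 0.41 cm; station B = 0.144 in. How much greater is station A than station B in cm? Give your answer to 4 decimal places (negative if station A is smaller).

station B: 0.144 in = 0.365760 cm.
Difference: 0.410000 − 0.365760 = 0.0442 cm.

0.0442 cm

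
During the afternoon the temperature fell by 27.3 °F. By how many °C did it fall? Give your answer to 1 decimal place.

For a temperature change the 32° offset cancels: Δ°C = 27.3 × 0.5556 = 15.2 °C.

15.2 °C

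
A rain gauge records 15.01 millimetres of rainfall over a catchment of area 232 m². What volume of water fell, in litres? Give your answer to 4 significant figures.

1 mm over 1 m² is 1 L, so volume = 15.01 × 232 = 3482.32 L ≈ 3482 L.

3482 litres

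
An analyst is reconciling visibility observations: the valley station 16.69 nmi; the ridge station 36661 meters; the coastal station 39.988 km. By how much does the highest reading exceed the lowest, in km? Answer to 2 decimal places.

9.08 km

the valley station: 16.69 nmi = 30.9099 km.
the ridge station: 36661 m = 36.6610 km.
Spread: 39.9880 − 30.9099 = 9.08 km.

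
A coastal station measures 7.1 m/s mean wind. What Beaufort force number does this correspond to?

Beaufort force 4

7.1 m/s lies in the Beaufort 4 band (moderate breeze, 5.5–7.9 m/s).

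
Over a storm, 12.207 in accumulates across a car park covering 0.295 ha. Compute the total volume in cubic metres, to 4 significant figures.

914.7 cubic metres

Depth: 12.207 in × 25.4 = 310.0578 mm.
Area: 0.295 ha = 2950 m².
1 mm over 1 m² is 1 L, so volume = 310.0578 × 2950 = 914670.51 L = 914.7 m³.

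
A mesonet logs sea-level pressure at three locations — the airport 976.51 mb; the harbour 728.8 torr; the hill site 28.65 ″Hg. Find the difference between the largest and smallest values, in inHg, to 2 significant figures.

0.19 inHg

the airport: 976.51 mb = 28.8363 inHg.
the harbour: 728.8 mmHg = 28.6929 inHg.
Spread: 28.8363 − 28.6500 = 0.19 inHg.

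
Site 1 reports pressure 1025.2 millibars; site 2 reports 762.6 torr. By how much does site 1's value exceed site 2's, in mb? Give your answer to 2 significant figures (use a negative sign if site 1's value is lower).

site 2: 762.6 mmHg = 1016.717 mb.
Difference: 1025.200 − 1016.717 = 8.5 mb.

8.5 mb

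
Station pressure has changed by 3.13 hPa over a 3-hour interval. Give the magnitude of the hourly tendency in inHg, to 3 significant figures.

0.0308 inHg per hour

3.13 hPa / 3 h × 0.02953 inHg/hPa = 0.0308 inHg/h.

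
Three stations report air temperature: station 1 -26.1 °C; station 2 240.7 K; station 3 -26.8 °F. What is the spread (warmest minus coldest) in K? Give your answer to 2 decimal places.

station 2: 240.7 K = -32.450 °C.
station 3: -26.8 °F = -32.667 °C.
Spread: (-26.100) − (-32.667) = 6.567 °C.

6.57 K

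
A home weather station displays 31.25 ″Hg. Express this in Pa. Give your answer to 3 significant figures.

106000 Pa

1 inHg = 3386.39 Pa, so 31.25 × 3386.39 = 106000 Pa.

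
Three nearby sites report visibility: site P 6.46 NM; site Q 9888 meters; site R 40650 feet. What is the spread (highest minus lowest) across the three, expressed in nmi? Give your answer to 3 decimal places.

1.351 nmi

site Q: 9888 m = 5.33909 nmi.
site R: 40650 ft = 6.69013 nmi.
Spread: 6.69013 − 5.33909 = 1.351 nmi.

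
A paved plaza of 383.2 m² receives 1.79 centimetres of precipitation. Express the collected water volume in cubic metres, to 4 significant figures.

6.859 cubic metres

Depth: 1.79 cm × 10 = 17.9 mm.
1 mm over 1 m² is 1 L, so volume = 17.9 × 383.2 = 6859.28 L = 6.859 m³.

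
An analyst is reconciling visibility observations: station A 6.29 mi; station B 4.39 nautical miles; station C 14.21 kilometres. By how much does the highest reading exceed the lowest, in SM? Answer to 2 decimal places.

station B: 4.39 nmi = 5.0519 SM.
station C: 14.21 km = 8.8297 SM.
Spread: 8.8297 − 5.0519 = 3.78 SM.

3.78 SM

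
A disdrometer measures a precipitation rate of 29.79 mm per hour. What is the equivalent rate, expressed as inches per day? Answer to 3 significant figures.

28.1 in/day

29.79 mm/hour × 0.0393701 in/mm × 24 hour/day = 28.1 in/day.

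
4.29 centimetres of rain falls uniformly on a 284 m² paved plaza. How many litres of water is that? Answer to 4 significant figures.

Depth: 4.29 cm × 10 = 42.9 mm.
1 mm over 1 m² is 1 L, so volume = 42.9 × 284 = 12183.6 L ≈ 12180 L.

12180 litres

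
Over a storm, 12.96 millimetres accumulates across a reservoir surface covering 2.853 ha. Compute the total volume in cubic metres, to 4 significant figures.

369.7 cubic metres

Area: 2.853 ha = 28530 m².
1 mm over 1 m² is 1 L, so volume = 12.96 × 28530 = 369748.8 L = 369.7 m³.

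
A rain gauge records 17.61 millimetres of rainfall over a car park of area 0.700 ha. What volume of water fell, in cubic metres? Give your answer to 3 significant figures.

123 cubic metres

Area: 0.700 ha = 7000 m².
1 mm over 1 m² is 1 L, so volume = 17.61 × 7000 = 123270 L = 123 m³.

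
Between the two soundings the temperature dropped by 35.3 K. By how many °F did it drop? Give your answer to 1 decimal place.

For a temperature change the 32° offset cancels: Δ°F = 35.3 × 1.8 = 63.5 °F.

63.5 °F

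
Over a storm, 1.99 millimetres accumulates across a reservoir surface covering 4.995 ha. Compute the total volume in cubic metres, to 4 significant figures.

99.40 cubic metres

Area: 4.995 ha = 49950 m².
1 mm over 1 m² is 1 L, so volume = 1.99 × 49950 = 99400.5 L = 99.40 m³.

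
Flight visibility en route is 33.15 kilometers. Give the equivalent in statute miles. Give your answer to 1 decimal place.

20.6 SM

1 km = 0.621371 SM, so 33.15 × 0.621371 = 20.6 SM.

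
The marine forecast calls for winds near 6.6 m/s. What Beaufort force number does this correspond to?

Beaufort force 4

6.6 m/s lies in the Beaufort 4 band (moderate breeze, 5.5–7.9 m/s).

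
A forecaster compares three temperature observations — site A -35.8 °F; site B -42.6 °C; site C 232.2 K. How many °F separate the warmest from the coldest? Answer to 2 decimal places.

8.88 °F

site A: -35.8 °F = -37.667 °C.
site C: 232.2 K = -40.950 °C.
Spread: (-37.667) − (-42.600) = 4.933 °C = 8.88 °F.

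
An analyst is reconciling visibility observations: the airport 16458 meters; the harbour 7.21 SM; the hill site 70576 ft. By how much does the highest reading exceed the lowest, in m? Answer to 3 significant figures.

the harbour: 7.21 SM = 11603.37 m.
the hill site: 70576 ft = 21511.56 m.
Spread: 21511.56 − 11603.37 = 9910 m.

9910 m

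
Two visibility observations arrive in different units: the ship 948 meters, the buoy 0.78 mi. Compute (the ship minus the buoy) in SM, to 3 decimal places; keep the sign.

the ship: 948 m = 0.58906 SM.
Difference: 0.58906 − 0.78000 = -0.191 SM.

-0.191 SM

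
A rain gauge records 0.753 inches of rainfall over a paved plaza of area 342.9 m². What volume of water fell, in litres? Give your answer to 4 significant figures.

6558 litres

Depth: 0.753 in × 25.4 = 19.1262 mm.
1 mm over 1 m² is 1 L, so volume = 19.1262 × 342.9 = 6558.374 L ≈ 6558 L.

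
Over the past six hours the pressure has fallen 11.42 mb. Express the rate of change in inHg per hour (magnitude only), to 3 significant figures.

11.42 mb / 6 h × 0.02953 inHg/mb = 0.0562 inHg/h.

0.0562 inHg per hour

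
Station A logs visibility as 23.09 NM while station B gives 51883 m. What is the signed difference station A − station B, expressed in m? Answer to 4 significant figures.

station A: 23.09 nmi = 42762.68 m.
Difference: 42762.68 − 51883.00 = -9120 m.

-9120 m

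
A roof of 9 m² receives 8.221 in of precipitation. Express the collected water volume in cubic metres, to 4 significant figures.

1.879 cubic metres

Depth: 8.221 in × 25.4 = 208.8134 mm.
1 mm over 1 m² is 1 L, so volume = 208.8134 × 9 = 1879.3206 L = 1.879 m³.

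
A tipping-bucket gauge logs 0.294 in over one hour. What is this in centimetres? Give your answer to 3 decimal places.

0.747 cm

1 in = 2.54 cm, so 0.294 × 2.54 = 0.747 cm.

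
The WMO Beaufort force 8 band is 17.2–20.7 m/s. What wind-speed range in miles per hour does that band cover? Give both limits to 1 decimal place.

38.5 to 46.3 mph

17.2–20.7 m/s × 2.237 = 38.5–46.3 mph.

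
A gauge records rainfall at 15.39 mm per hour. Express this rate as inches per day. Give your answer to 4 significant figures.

14.54 in/day

15.39 mm/hour × 0.0393701 in/mm × 24 hour/day = 14.54 in/day.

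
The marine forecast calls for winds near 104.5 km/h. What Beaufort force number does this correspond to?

104.5 km/h = 29.0 m/s, which is Beaufort 11 (violent storm, 28.5–32.6 m/s).

Beaufort force 11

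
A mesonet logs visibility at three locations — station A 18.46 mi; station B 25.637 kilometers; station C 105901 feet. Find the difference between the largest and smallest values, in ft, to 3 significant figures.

station A: 18.46 SM = 97468.80 ft.
station B: 25.637 km = 84110.89 ft.
Spread: 105901.00 − 84110.89 = 21800 ft.

21800 ft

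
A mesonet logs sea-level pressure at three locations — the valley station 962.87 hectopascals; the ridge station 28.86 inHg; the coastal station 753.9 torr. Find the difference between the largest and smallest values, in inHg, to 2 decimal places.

1.25 inHg

the valley station: 962.87 hPa = 28.4335 inHg.
the coastal station: 753.9 mmHg = 29.6811 inHg.
Spread: 29.6811 − 28.4335 = 1.25 inHg.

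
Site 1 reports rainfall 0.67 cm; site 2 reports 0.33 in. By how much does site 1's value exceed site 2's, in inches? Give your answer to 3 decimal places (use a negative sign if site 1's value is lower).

-0.066 in

site 1: 0.67 cm = 0.26378 in.
Difference: 0.26378 − 0.33000 = -0.066 in.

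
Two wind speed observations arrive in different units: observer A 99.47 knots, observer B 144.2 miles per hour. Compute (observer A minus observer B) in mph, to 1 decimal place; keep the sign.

-29.7 mph

observer A: 99.47 kt = 114.468 mph.
Difference: 114.468 − 144.200 = -29.7 mph.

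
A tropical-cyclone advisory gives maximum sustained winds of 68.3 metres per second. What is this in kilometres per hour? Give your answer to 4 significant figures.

1 m/s = 3.6 km/h, so 68.3 × 3.6 = 245.9 km/h.

245.9 km/h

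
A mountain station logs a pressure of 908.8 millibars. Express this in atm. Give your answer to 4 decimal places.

0.8969 atm

1 mb = 0.000986923 atm, so 908.8 × 0.000986923 = 0.8969 atm.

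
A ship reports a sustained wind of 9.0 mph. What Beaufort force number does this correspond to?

9.0 mph = 4.0 m/s, which is Beaufort 3 (gentle breeze, 3.4–5.4 m/s).

Beaufort force 3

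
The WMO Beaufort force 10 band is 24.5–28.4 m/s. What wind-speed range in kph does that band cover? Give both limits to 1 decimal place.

24.5–28.4 m/s × 3.6 = 88.2–102.2 km/h.

88.2 to 102.2 km/h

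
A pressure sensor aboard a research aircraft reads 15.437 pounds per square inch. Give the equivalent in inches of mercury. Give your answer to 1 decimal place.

31.4 inHg

1 psi = 2.03602 inHg, so 15.437 × 2.03602 = 31.4 inHg.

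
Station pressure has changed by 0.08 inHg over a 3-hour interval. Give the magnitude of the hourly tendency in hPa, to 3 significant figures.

0.08 inHg / 3 h × 33.8639 hPa/inHg = 0.903 hPa/h.

0.903 hPa per hour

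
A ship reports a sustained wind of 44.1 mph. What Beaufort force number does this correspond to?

Beaufort force 8

44.1 mph = 19.7 m/s, which is Beaufort 8 (gale, 17.2–20.7 m/s).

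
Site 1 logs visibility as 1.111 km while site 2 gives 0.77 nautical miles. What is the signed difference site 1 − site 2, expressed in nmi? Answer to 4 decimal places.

site 1: 1.111 km = 0.599892 nmi.
Difference: 0.599892 − 0.770000 = -0.1701 nmi.

-0.1701 nmi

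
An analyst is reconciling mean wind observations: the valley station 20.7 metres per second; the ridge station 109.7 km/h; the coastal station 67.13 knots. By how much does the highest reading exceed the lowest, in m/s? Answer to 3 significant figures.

13.8 m/s

the ridge station: 109.7 km/h = 30.472 m/s.
the coastal station: 67.13 kt = 34.535 m/s.
Spread: 34.535 − 20.700 = 13.8 m/s.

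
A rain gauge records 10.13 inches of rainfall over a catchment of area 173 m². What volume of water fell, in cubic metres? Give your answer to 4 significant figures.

44.51 cubic metres

Depth: 10.13 in × 25.4 = 257.302 mm.
1 mm over 1 m² is 1 L, so volume = 257.302 × 173 = 44513.246 L = 44.51 m³.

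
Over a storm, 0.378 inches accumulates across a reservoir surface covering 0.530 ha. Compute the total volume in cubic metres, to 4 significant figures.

Depth: 0.378 in × 25.4 = 9.6012 mm.
Area: 0.530 ha = 5300 m².
1 mm over 1 m² is 1 L, so volume = 9.6012 × 5300 = 50886.36 L = 50.89 m³.

50.89 cubic metres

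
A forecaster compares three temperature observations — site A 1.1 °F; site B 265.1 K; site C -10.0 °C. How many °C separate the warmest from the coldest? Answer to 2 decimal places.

9.12 °C

site A: 1.1 °F = -17.167 °C.
site B: 265.1 K = -8.050 °C.
Spread: (-8.050) − (-17.167) = 9.117 °C.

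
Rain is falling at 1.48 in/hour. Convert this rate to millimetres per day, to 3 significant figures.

902 mm/day

1.48 in/hour × 25.4 mm/in × 24 hour/day = 902 mm/day.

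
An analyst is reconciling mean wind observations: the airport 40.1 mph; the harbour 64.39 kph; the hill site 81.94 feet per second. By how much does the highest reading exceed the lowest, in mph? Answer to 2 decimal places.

the harbour: 64.39 km/h = 40.0101 mph.
the hill site: 81.94 ft/s = 55.8682 mph.
Spread: 55.8682 − 40.0101 = 15.86 mph.

15.86 mph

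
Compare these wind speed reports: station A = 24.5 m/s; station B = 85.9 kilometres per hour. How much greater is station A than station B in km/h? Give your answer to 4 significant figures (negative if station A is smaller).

station A: 24.5 m/s = 88.20000 km/h.
Difference: 88.20000 − 85.90000 = 2.300 km/h.

2.300 km/h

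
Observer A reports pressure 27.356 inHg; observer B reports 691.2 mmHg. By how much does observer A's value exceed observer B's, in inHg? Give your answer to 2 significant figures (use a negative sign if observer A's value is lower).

observer B: 691.2 mmHg = 27.2126 inHg.
Difference: 27.3560 − 27.2126 = 0.14 inHg.

0.14 inHg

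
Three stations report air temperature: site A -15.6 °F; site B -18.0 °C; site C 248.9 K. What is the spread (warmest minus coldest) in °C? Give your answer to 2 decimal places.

8.44 °C

site A: -15.6 °F = -26.444 °C.
site C: 248.9 K = -24.250 °C.
Spread: (-18.000) − (-26.444) = 8.444 °C.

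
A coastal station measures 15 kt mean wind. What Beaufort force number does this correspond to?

Beaufort force 4

15 kt lies in the Beaufort 4 band (moderate breeze, 11–16 kt).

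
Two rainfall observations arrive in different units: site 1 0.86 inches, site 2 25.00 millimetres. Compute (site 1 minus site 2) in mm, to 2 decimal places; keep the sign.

site 1: 0.86 in = 21.8440 mm.
Difference: 21.8440 − 25.0000 = -3.16 mm.

-3.16 mm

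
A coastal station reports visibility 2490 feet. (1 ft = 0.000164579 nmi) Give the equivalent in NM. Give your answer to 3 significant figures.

0.410 nmi

1 ft = 0.000164579 nmi, so 2490 × 0.000164579 = 0.410 nmi.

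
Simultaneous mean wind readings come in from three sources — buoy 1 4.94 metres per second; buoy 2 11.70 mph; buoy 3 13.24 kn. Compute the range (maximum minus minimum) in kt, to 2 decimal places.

buoy 1: 4.94 m/s = 9.6026 kt.
buoy 2: 11.70 mph = 10.1670 kt.
Spread: 13.2400 − 9.6026 = 3.64 kt.

3.64 kt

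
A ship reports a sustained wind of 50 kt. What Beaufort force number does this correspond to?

Beaufort force 10

50 kt lies in the Beaufort 10 band (storm, 48–55 kt).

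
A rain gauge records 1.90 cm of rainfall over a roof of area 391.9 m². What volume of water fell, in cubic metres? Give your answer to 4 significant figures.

Depth: 1.90 cm × 10 = 19 mm.
1 mm over 1 m² is 1 L, so volume = 19 × 391.9 = 7446.1 L = 7.446 m³.

7.446 cubic metres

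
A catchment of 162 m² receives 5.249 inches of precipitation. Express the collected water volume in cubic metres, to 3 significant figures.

21.6 cubic metres

Depth: 5.249 in × 25.4 = 133.3246 mm.
1 mm over 1 m² is 1 L, so volume = 133.3246 × 162 = 21598.585 L = 21.6 m³.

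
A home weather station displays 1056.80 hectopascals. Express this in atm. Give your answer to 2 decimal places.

1.04 atm

1 hPa = 0.000986923 atm, so 1056.80 × 0.000986923 = 1.04 atm.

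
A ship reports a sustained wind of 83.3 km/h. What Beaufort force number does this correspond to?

83.3 km/h = 23.1 m/s, which is Beaufort 9 (strong gale, 20.8–24.4 m/s).

Beaufort force 9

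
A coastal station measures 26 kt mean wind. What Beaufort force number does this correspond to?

26 kt lies in the Beaufort 6 band (strong breeze, 22–27 kt).

Beaufort force 6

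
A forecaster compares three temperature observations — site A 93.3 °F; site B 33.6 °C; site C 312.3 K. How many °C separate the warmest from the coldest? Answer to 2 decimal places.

site A: 93.3 °F = 34.056 °C.
site C: 312.3 K = 39.150 °C.
Spread: 39.150 − 33.600 = 5.550 °C.

5.55 °C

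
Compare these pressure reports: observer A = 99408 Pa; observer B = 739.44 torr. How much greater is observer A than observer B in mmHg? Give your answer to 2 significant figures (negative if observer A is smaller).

observer A: 99408 Pa = 745.621 mmHg.
Difference: 745.621 − 739.440 = 6.2 mmHg.

6.2 mmHg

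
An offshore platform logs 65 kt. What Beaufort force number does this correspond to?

65 kt lies in the Beaufort 12 band (hurricane force, ≥64 kt).

Beaufort force 12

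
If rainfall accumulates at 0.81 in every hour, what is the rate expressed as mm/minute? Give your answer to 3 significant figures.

0.81 in/hour × 25.4 mm/in × 0.0166667 hour/minute = 0.343 mm/minute.

0.343 mm/minute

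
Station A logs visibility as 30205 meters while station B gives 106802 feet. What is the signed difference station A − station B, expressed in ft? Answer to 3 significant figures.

-7700 ft

station A: 30205 m = 99097.77 ft.
Difference: 99097.77 − 106802.00 = -7700 ft.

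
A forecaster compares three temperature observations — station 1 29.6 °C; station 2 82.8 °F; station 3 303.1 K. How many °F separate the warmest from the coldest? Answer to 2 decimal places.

3.11 °F

station 2: 82.8 °F = 28.222 °C.
station 3: 303.1 K = 29.950 °C.
Spread: 29.950 − 28.222 = 1.728 °C = 3.11 °F.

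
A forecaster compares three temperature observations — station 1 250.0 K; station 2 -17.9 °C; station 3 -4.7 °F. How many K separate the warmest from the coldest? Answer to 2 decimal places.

station 1: 250.0 K = -23.150 °C.
station 3: -4.7 °F = -20.389 °C.
Spread: (-17.900) − (-23.150) = 5.250 °C.

5.25 K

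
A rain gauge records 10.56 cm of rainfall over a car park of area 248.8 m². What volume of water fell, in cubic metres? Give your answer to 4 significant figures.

Depth: 10.56 cm × 10 = 105.6 mm.
1 mm over 1 m² is 1 L, so volume = 105.6 × 248.8 = 26273.28 L = 26.27 m³.

26.27 cubic metres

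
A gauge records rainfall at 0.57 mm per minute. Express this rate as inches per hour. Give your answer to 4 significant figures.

1.346 in/hour

0.57 mm/minute × 0.0393701 in/mm × 60 minute/hour = 1.346 in/hour.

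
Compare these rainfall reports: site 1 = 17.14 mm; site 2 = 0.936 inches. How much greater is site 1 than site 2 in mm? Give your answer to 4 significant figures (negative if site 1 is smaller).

-6.634 mm

site 2: 0.936 in = 23.77440 mm.
Difference: 17.14000 − 23.77440 = -6.634 mm.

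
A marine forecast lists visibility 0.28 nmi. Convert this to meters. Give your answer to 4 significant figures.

518.6 m

1 nmi = 1852 m, so 0.28 × 1852 = 518.6 m.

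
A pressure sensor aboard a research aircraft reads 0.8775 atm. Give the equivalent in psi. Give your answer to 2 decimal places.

1 atm = 14.6959 psi, so 0.8775 × 14.6959 = 12.90 psi.

12.90 psi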